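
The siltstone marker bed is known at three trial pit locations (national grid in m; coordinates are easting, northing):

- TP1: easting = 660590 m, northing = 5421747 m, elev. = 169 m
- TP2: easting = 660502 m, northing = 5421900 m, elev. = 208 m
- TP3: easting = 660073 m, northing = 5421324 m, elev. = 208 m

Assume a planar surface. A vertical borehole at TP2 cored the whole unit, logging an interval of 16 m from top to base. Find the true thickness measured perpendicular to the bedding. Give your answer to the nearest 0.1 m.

15.6 m

Let the plane be z = a·easting + b·northing + c.
TP2−TP1: −88a + 153b = 39;  TP3−TP1: −517a − 423b = 39.
Solving gives a = −0.19311, b = 0.14383.
|∇z| = √(a²+b²) = 0.24079, so dip δ = arctan(0.24079) = 13.54°.
True thickness = vertical thickness × cos δ = 16 × cos 13.54° = 15.6 m.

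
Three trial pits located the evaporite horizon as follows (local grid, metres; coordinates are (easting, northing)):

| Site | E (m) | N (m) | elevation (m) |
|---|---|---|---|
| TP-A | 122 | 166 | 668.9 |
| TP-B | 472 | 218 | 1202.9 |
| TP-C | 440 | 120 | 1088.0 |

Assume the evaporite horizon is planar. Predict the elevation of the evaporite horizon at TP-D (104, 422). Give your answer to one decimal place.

824.7 m

Two edge vectors: TP-A→TP-B = (350, 52, 534), TP-A→TP-C = (318, -46, 419.1).
Normal n = (TP-A→TP-B) × (TP-A→TP-C) = (46357.2, 23127, -32636).
So ∂z/∂E = −n_x/n_z = 1.42043 and ∂z/∂N = −n_y/n_z = 0.70863.
Intercept c from TP-A: 668.9 − 173.29 − 117.63 = 377.97.
At (104, 422): z = 147.7 + 299.0 + 377.97 = 824.7 m.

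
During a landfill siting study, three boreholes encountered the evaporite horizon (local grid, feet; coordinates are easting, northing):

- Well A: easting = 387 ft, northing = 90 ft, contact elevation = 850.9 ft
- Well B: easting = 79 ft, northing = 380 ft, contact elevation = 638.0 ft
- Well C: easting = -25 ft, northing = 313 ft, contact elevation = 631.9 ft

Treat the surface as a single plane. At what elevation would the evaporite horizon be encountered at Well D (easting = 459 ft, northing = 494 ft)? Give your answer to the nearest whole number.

712 ft

Let the plane be z = a·easting + b·northing + c.
Well B−Well A: −308a + 290b = −212.9;  Well C−Well A: −412a + 223b = −219.
Solving gives a = 0.31564, b = −0.39891.
Then c = 850.9 − a·387 − b·90 = 764.65.
At (459, 494): z = 144.9 − 197.1 + 764.65 = 712.5 ft.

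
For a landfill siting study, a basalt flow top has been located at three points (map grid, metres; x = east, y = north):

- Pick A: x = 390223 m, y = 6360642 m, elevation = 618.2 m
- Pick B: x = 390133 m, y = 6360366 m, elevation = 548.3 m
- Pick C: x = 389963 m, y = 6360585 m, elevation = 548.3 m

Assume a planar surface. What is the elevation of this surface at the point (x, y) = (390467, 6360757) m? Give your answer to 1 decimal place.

694.8 m

Two edge vectors: Pick A→Pick B = (-90, -276, -69.9), Pick A→Pick C = (-260, -57, -69.9).
Normal n = (Pick A→Pick B) × (Pick A→Pick C) = (15308.1, 11883, -66630).
So ∂z/∂x = −n_x/n_z = 0.229747861 and ∂z/∂y = −n_y/n_z = 0.178343089.
Intercept c from Pick A: 618.2 − 89652.90 − 1134376.54 = −1223411.24.
At (390467, 6360757): z = 89709.0 + 1134397.0 − 1223411.24 = 694.8 m.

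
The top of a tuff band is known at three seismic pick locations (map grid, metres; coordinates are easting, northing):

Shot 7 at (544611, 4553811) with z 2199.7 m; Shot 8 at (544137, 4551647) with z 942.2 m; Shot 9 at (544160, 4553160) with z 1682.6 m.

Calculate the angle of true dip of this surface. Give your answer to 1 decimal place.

Let the plane be z = a·easting + b·northing + c.
Shot 8−Shot 7: −474a − 2164b = −1257.5;  Shot 9−Shot 7: −451a − 651b = −517.1.
Solving gives a = 0.45007, b = 0.48252.
Gradient magnitude |∇z| = √(a² + b²) = √(0.20256 + 0.23282) = 0.65984.
True dip = arctan(0.65984) = 33.4°, dipping toward SW (azimuth ≈ 223°).

33.4°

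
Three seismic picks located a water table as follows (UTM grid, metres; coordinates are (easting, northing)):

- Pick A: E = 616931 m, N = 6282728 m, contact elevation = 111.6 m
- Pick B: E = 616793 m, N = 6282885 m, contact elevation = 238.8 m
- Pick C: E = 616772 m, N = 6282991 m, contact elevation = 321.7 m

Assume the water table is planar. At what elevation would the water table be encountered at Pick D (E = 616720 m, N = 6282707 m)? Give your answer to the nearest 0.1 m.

Let the plane be z = a·E + b·N + c.
Pick B−Pick A: −138a + 157b = 127.2;  Pick C−Pick A: −159a + 263b = 210.1.
Solving gives a = −0.041293796, b = 0.773894625.
Then c = 111.6 − a·616931 − b·6282728 = −4836582.41.
At (616720, 6282707): z = −25466.7 + 4862153.2 − 4836582.41 = 104.1 m.

104.1 m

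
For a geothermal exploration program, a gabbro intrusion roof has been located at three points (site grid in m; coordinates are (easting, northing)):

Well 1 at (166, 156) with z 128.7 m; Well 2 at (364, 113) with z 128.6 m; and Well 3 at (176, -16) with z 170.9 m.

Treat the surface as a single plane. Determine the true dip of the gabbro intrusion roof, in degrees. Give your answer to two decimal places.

Two edge vectors: Well 1→Well 2 = (198, -43, -0.1), Well 1→Well 3 = (10, -172, 42.2).
Normal n = (Well 1→Well 2) × (Well 1→Well 3) = (-1831.8, -8356.6, -33626).
So ∂z/∂E = −n_x/n_z = −0.05448 and ∂z/∂N = −n_y/n_z = −0.24852.
Gradient magnitude |∇z| = √(a² + b²) = √(0.00297 + 0.06176) = 0.25442.
True dip = arctan(0.25442) = 14.27°, dipping toward NNE (azimuth ≈ 012°).

14.27°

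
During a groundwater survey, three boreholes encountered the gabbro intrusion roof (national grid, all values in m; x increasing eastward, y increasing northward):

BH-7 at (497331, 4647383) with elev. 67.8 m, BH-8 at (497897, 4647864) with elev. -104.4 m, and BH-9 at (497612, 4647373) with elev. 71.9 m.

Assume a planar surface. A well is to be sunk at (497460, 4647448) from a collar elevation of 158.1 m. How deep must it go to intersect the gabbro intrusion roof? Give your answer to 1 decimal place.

113.5 m

Let the plane be z = a·x + b·y + c.
BH-8−BH-7: 566a + 481b = −172.2;  BH-9−BH-7: 281a − 10b = 4.1.
Solving gives a = 0.001776014, b = −0.360094020.
Then c = 67.8 − a·497331 − b·4647383 = 1672679.36.
At (497460, 4647448): z_contact = 883.50 − 1673518.23 + 1672679.36 = 44.62 m.
Depth below ground = 158.1 − 44.62 = 113.5 m.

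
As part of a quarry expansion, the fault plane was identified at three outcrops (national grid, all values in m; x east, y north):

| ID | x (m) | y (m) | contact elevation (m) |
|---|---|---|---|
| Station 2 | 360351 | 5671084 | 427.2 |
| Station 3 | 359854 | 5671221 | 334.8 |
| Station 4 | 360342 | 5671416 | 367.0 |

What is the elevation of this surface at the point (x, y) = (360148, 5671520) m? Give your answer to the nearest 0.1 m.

Two edge vectors: Station 2→Station 3 = (-497, 137, -92.4), Station 2→Station 4 = (-9, 332, -60.2).
Normal n = (Station 2→Station 3) × (Station 2→Station 4) = (22429.4, -29087.8, -163771).
So ∂z/∂x = −n_x/n_z = 0.136955871 and ∂z/∂y = −n_y/n_z = −0.177612642.
Intercept c from Station 2: 427.2 − 49352.19 + 1007256.21 = 958331.23.
At (360148, 5671520): z = 49324.4 − 1007333.7 + 958331.23 = 322.0 m.

322.0 m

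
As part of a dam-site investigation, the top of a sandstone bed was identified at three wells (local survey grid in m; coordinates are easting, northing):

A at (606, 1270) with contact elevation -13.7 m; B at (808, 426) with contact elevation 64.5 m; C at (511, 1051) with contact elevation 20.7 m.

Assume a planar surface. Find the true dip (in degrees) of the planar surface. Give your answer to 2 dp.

Let the plane be z = a·easting + b·northing + c.
B−A: 202a − 844b = 78.2;  C−A: −95a − 219b = 34.4.
Solving gives a = −0.09571, b = −0.11556.
Gradient magnitude |∇z| = √(a² + b²) = √(0.00916 + 0.01335) = 0.15005.
True dip = arctan(0.15005) = 8.53°, dipping toward NE (azimuth ≈ 040°).

8.53°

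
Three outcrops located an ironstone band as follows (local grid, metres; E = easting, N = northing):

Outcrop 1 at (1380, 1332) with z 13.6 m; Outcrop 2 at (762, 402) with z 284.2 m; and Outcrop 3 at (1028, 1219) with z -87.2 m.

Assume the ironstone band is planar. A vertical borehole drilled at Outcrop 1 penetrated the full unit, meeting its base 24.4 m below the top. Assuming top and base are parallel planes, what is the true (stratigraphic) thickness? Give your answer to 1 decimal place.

19.2 m

Let the plane be z = a·E + b·N + c.
Outcrop 2−Outcrop 1: −618a − 930b = 270.6;  Outcrop 3−Outcrop 1: −352a − 113b = −100.8.
Solving gives a = 0.48275, b = −0.61177.
|∇z| = √(a²+b²) = 0.77930, so dip δ = arctan(0.77930) = 37.93°.
True thickness = vertical thickness × cos δ = 24.4 × cos 37.93° = 19.2 m.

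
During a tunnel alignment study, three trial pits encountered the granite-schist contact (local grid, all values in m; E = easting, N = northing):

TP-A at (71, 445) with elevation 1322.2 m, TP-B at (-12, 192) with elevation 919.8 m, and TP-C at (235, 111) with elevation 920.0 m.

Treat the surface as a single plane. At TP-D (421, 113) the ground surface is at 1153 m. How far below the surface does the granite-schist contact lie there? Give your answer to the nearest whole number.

142 m

Two edge vectors: TP-A→TP-B = (-83, -253, -402.4), TP-A→TP-C = (164, -334, -402.2).
Normal n = (TP-A→TP-B) × (TP-A→TP-C) = (-32645, -99376.2, 69214).
So ∂z/∂E = −n_x/n_z = 0.47165 and ∂z/∂N = −n_y/n_z = 1.43578.
Intercept c from TP-A: 1322.2 − 33.49 − 638.92 = 649.79.
At (421, 113): z_contact = 198.6 + 162.2 + 649.79 = 1010.6 m.
Depth below ground = 1153 − 1010.6 = 142 m.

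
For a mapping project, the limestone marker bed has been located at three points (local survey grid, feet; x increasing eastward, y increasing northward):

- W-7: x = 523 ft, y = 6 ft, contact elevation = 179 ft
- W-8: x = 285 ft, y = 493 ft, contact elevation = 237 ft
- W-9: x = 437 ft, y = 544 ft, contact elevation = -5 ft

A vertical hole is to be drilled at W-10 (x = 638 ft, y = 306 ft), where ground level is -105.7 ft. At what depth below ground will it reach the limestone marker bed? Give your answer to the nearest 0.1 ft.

46.4 ft

Let the plane be z = a·x + b·y + c.
W-8−W-7: −238a + 487b = 58;  W-9−W-7: −86a + 538b = −184.
Solving gives a = −1.40215, b = −0.56614.
Then c = 179 − a·523 − b·6 = 915.72.
At (638, 306): z_contact = −894.57 − 173.24 + 915.72 = -152.09 ft.
Depth below ground = -105.7 − (-152.09) = 46.4 ft.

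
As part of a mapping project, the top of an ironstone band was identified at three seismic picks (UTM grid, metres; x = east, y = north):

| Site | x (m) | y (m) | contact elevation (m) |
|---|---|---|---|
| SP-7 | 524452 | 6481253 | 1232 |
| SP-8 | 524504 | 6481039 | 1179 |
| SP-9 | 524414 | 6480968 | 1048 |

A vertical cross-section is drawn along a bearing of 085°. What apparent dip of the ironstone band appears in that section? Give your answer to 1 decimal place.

47.7°

Let the plane be z = a·x + b·y + c.
SP-8−SP-7: 52a − 214b = −53;  SP-9−SP-7: −38a − 285b = −184.
Solving gives a = 1.05747, b = 0.50462.
Unit vector along 085° is (sin 85°, cos 85°) = (0.9962, 0.0872).
Slope in that direction = a·(0.9962) + b·(0.0872) = 1.09742.
Apparent dip = arctan|1.09742| = 47.7° (true dip is 49.5°, so apparent ≤ true as expected).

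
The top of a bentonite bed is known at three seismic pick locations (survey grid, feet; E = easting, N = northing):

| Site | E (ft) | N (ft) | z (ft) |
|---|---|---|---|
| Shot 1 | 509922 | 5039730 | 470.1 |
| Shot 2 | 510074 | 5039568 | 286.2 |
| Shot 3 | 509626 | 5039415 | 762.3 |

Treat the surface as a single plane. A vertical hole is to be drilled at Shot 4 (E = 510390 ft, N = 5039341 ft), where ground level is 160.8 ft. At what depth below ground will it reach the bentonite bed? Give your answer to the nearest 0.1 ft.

Two edge vectors: Shot 1→Shot 2 = (152, -162, -183.9), Shot 1→Shot 3 = (-296, -315, 292.2).
Normal n = (Shot 1→Shot 2) × (Shot 1→Shot 3) = (-105264.9, 10020, -95832).
So ∂z/∂E = −n_x/n_z = −1.098431630 and ∂z/∂N = −n_y/n_z = 0.104557976.
Intercept c from Shot 1: 470.1 + 560114.45 − 526943.97 = 33640.58.
At (510390, 5039341): z_contact = −560628.52 + 526903.30 + 33640.58 = -84.64 ft.
Depth below ground = 160.8 − (-84.64) = 245.4 ft.

245.4 ft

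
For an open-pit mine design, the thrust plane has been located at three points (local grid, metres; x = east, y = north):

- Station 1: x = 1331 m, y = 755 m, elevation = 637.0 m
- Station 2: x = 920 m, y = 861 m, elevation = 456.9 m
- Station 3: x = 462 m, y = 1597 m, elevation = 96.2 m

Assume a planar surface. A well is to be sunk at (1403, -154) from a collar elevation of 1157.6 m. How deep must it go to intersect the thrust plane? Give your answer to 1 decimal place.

258.5 m

Let the plane be z = a·x + b·y + c.
Station 2−Station 1: −411a + 106b = −180.1;  Station 3−Station 1: −869a + 842b = −540.8.
Solving gives a = 0.371412, b = −0.258958.
Then c = 637 − a·1331 − b·755 = 338.16.
At (1403, -154): z_contact = 521.09 + 39.88 + 338.16 = 899.13 m.
Depth below ground = 1157.6 − 899.13 = 258.5 m.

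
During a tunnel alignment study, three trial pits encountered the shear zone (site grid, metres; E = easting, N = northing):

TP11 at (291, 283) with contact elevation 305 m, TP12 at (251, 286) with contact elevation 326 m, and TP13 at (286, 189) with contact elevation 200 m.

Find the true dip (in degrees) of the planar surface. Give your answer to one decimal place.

Let the plane be z = a·E + b·N + c.
TP12−TP11: −40a + 3b = 21;  TP13−TP11: −5a − 94b = −105.
Solving gives a = −0.43947, b = 1.14040.
Gradient magnitude |∇z| = √(a² + b²) = √(0.19313 + 1.30051) = 1.22215.
True dip = arctan(1.22215) = 50.7°, dipping toward SSE (azimuth ≈ 159°).

50.7°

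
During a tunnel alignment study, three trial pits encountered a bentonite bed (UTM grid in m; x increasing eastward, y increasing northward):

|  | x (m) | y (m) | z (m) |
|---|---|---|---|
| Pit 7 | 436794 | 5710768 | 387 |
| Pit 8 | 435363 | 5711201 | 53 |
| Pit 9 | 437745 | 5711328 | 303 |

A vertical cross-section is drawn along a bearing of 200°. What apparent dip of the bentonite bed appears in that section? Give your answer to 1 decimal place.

Two edge vectors: Pit 7→Pit 8 = (-1431, 433, -334), Pit 7→Pit 9 = (951, 560, -84).
Normal n = (Pit 7→Pit 8) × (Pit 7→Pit 9) = (150668, -437838, -1213143).
So ∂z/∂x = −n_x/n_z = 0.12420 and ∂z/∂y = −n_y/n_z = −0.36091.
Unit vector along 200° is (sin 200°, cos 200°) = (-0.3420, -0.9397).
Slope in that direction = a·(-0.3420) + b·(-0.9397) = 0.29667.
Apparent dip = arctan|0.29667| = 16.5° (true dip is 20.9°, so apparent ≤ true as expected).

16.5°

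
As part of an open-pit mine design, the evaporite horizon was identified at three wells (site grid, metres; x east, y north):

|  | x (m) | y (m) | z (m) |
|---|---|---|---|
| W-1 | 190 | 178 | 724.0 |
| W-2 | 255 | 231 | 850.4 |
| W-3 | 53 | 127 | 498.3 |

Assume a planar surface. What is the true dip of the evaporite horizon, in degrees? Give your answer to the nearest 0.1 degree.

Let the plane be z = a·x + b·y + c.
W-2−W-1: 65a + 53b = 126.4;  W-3−W-1: −137a − 51b = −225.7.
Solving gives a = 1.39780, b = 0.67063.
Gradient magnitude |∇z| = √(a² + b²) = √(1.95383 + 0.44974) = 1.55035.
True dip = arctan(1.55035) = 57.2°, dipping toward WSW (azimuth ≈ 244°).

57.2°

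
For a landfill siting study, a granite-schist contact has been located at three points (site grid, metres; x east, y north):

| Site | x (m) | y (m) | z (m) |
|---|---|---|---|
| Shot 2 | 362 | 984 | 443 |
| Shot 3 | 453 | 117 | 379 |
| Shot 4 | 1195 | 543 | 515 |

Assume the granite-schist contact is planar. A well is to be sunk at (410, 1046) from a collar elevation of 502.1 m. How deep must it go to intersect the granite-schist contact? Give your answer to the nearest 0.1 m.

Let the plane be z = a·x + b·y + c.
Shot 3−Shot 2: 91a − 867b = −64;  Shot 4−Shot 2: 833a − 441b = 72.
Solving gives a = 0.132899, b = 0.087767.
Then c = 443 − a·362 − b·984 = 308.53.
At (410, 1046): z_contact = 54.49 + 91.80 + 308.53 = 454.82 m.
Depth below ground = 502.1 − 454.82 = 47.3 m.

47.3 m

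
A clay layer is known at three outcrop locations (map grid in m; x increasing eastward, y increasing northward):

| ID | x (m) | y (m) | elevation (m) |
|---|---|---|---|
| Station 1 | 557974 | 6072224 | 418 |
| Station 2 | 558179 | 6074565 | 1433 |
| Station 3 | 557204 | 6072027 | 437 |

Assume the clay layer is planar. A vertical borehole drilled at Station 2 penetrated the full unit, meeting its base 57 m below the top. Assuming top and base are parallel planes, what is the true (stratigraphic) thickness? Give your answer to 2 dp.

51.65 m

Two edge vectors: Station 1→Station 2 = (205, 2341, 1015), Station 1→Station 3 = (-770, -197, 19).
Normal n = (Station 1→Station 2) × (Station 1→Station 3) = (244434, -785445, 1762185).
So ∂z/∂x = −n_x/n_z = −0.13871 and ∂z/∂y = −n_y/n_z = 0.44572.
|∇z| = √(a²+b²) = 0.46681, so dip δ = arctan(0.46681) = 25.02°.
True thickness = vertical thickness × cos δ = 57 × cos 25.02° = 51.65 m.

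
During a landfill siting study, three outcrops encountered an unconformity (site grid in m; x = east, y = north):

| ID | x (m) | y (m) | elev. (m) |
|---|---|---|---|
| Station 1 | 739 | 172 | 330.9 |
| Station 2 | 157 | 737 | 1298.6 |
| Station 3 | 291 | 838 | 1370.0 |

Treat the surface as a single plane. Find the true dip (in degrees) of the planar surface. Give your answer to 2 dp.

Let the plane be z = a·x + b·y + c.
Station 2−Station 1: −582a + 565b = 967.7;  Station 3−Station 1: −448a + 666b = 1039.1.
Solving gives a = −0.42677, b = 1.27314.
Gradient magnitude |∇z| = √(a² + b²) = √(0.18213 + 1.62088) = 1.34276.
True dip = arctan(1.34276) = 53.32°, dipping toward SSE (azimuth ≈ 161°).

53.32°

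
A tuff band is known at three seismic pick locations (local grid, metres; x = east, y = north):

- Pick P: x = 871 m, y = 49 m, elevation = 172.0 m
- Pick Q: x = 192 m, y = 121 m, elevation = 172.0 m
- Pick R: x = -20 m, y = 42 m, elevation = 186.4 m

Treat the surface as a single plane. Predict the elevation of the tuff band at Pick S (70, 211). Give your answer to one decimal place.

Let the plane be z = a·x + b·y + c.
Pick Q−Pick P: −679a + 72b = 0;  Pick R−Pick P: −891a − 7b = 14.4.
Solving gives a = −0.01505, b = −0.14190.
Then c = 172 − a·871 − b·49 = 192.06.
At (70, 211): z = −1.1 − 29.9 + 192.06 = 161.1 m.

161.1 m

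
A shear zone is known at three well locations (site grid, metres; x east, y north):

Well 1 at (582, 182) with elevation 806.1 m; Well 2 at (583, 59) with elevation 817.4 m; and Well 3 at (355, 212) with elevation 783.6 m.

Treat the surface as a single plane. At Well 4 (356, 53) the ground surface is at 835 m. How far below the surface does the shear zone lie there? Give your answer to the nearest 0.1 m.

Let the plane be z = a·x + b·y + c.
Well 2−Well 1: 1a − 123b = 11.3;  Well 3−Well 1: −227a + 30b = −22.5.
Solving gives a = 0.08707, b = −0.09116.
Then c = 806.1 − a·582 − b·182 = 772.02.
At (356, 53): z_contact = 31.00 − 4.83 + 772.02 = 798.18 m.
Depth below ground = 835 − 798.18 = 36.8 m.

36.8 m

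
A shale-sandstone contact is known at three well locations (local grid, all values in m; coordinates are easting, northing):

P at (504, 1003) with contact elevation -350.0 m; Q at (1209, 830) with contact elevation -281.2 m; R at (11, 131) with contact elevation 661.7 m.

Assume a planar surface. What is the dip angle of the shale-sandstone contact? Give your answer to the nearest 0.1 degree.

47.2°

Two edge vectors: P→Q = (705, -173, 68.8), P→R = (-493, -872, 1011.7).
Normal n = (P→Q) × (P→R) = (-115030.5, -747166.9, -700049).
So ∂z/∂easting = −n_x/n_z = −0.16432 and ∂z/∂northing = −n_y/n_z = −1.06731.
Gradient magnitude |∇z| = √(a² + b²) = √(0.02700 + 1.13914) = 1.07988.
True dip = arctan(1.07988) = 47.2°, dipping toward N (azimuth ≈ 009°).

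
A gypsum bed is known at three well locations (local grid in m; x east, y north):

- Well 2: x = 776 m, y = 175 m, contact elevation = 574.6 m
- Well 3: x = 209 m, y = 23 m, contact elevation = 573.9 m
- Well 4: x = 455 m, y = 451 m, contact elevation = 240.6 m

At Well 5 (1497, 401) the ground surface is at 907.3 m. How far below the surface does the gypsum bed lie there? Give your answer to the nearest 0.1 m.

362.0 m

Let the plane be z = a·x + b·y + c.
Well 3−Well 2: −567a − 152b = −0.7;  Well 4−Well 2: −321a + 276b = −334.
Solving gives a = 0.248247, b = −0.921423.
Then c = 574.6 − a·776 − b·175 = 543.21.
At (1497, 401): z_contact = 371.63 − 369.49 + 543.21 = 545.34 m.
Depth below ground = 907.3 − 545.34 = 362.0 m.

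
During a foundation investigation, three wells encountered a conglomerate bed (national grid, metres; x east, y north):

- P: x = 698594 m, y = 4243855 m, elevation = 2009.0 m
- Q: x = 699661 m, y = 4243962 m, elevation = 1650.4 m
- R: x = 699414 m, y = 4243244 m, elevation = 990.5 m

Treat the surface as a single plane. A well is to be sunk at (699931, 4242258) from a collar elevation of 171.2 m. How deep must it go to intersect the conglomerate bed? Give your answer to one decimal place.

Two edge vectors: P→Q = (1067, 107, -358.6), P→R = (820, -611, -1018.5).
Normal n = (P→Q) × (P→R) = (-328084.1, 792687.5, -739677).
So ∂z/∂x = −n_x/n_z = −0.443550496 and ∂z/∂y = −n_y/n_z = 1.071667093.
Intercept c from P: 2009 + 309861.71 − 4547999.75 = −4236129.03.
At (699931, 4242258): z_contact = −310454.74 + 4546288.30 − 4236129.03 = -295.48 m.
Depth below ground = 171.2 − (-295.48) = 466.7 m.

466.7 m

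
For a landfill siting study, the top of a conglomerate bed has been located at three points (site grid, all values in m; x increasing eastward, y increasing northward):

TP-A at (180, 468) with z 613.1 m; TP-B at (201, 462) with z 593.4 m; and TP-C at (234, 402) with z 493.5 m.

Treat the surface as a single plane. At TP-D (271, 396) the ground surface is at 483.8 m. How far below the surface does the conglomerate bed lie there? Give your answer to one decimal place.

Two edge vectors: TP-A→TP-B = (21, -6, -19.7), TP-A→TP-C = (54, -66, -119.6).
Normal n = (TP-A→TP-B) × (TP-A→TP-C) = (-582.6, 1447.8, -1062).
So ∂z/∂x = −n_x/n_z = −0.54859 and ∂z/∂y = −n_y/n_z = 1.36328.
Intercept c from TP-A: 613.1 + 98.75 − 638.01 = 73.83.
At (271, 396): z_contact = −148.67 + 539.86 + 73.83 = 465.02 m.
Depth below ground = 483.8 − 465.02 = 18.8 m.

18.8 m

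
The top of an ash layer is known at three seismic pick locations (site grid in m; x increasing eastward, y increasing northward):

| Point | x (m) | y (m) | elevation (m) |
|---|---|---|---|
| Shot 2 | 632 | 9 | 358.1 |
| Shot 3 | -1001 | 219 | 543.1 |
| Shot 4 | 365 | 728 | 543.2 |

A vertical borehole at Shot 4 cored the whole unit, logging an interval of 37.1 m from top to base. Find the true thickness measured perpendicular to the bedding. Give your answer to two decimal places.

36.06 m

Let the plane be z = a·x + b·y + c.
Shot 3−Shot 2: −1633a + 210b = 185;  Shot 4−Shot 2: −267a + 719b = 185.1.
Solving gives a = −0.08420, b = 0.22617.
|∇z| = √(a²+b²) = 0.24134, so dip δ = arctan(0.24134) = 13.57°.
True thickness = vertical thickness × cos δ = 37.1 × cos 13.57° = 36.06 m.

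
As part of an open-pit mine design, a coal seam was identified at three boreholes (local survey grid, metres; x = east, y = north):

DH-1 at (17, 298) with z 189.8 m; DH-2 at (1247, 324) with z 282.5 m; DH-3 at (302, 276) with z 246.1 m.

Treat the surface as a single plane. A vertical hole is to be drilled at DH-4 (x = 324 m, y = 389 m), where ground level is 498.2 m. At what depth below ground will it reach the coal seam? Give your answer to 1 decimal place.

390.3 m

Let the plane be z = a·x + b·y + c.
DH-2−DH-1: 1230a + 26b = 92.7;  DH-3−DH-1: 285a − 22b = 56.3.
Solving gives a = 0.101630, b = −1.242515.
Then c = 189.8 − a·17 − b·298 = 558.34.
At (324, 389): z_contact = 32.93 − 483.34 + 558.34 = 107.93 m.
Depth below ground = 498.2 − 107.93 = 390.3 m.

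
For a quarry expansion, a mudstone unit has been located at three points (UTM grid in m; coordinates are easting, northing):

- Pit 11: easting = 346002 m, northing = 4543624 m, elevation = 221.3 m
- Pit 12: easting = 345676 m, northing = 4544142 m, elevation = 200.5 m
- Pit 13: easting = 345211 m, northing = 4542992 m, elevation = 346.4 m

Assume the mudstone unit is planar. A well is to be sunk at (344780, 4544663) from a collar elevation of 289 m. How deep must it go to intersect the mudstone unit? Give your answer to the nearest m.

62 m

Two edge vectors: Pit 11→Pit 12 = (-326, 518, -20.8), Pit 11→Pit 13 = (-791, -632, 125.1).
Normal n = (Pit 11→Pit 12) × (Pit 11→Pit 13) = (51656.2, 57235.4, 615770).
So ∂z/∂easting = −n_x/n_z = −0.08388879 and ∂z/∂northing = −n_y/n_z = −0.09294932.
Intercept c from Pit 11: 221.3 + 29025.69 + 422326.74 = 451573.73.
At (344780, 4544663): z_contact = −28923.2 − 422423.3 + 451573.73 = 227.2 m.
Depth below ground = 289 − 227.2 = 62 m.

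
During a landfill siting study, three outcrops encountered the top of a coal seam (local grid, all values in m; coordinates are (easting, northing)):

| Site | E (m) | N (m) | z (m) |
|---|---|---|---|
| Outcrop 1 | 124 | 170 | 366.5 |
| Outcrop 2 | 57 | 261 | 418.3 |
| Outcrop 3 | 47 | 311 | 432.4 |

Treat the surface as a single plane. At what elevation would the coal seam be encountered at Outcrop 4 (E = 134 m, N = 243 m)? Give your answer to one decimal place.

373.9 m

Let the plane be z = a·E + b·N + c.
Outcrop 2−Outcrop 1: −67a + 91b = 51.8;  Outcrop 3−Outcrop 1: −77a + 141b = 65.9.
Solving gives a = −0.53561, b = 0.17488.
Then c = 366.5 − a·124 − b·170 = 403.19.
At (134, 243): z = −71.8 + 42.5 + 403.19 = 373.9 m.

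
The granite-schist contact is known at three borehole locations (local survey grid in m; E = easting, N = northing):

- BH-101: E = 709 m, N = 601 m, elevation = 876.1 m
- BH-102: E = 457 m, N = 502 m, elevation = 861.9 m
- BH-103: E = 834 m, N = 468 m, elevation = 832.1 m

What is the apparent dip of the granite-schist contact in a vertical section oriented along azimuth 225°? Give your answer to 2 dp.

Two edge vectors: BH-101→BH-102 = (-252, -99, -14.2), BH-101→BH-103 = (125, -133, -44).
Normal n = (BH-101→BH-102) × (BH-101→BH-103) = (2467.4, -12863, 45891).
So ∂z/∂E = −n_x/n_z = −0.05377 and ∂z/∂N = −n_y/n_z = 0.28029.
Unit vector along 225° is (sin 225°, cos 225°) = (-0.7071, -0.7071).
Slope in that direction = a·(-0.7071) + b·(-0.7071) = −0.16018.
Apparent dip = arctan|0.16018| = 9.10° (true dip is 15.9°, so apparent ≤ true as expected).

9.10°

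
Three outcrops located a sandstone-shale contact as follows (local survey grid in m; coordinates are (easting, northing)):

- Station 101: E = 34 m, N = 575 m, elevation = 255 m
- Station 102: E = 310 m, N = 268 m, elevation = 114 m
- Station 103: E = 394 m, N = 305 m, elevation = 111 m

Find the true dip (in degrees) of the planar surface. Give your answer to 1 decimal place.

Let the plane be z = a·E + b·N + c.
Station 102−Station 101: 276a − 307b = −141;  Station 103−Station 101: 360a − 270b = −144.
Solving gives a = −0.17050, b = 0.30600.
Gradient magnitude |∇z| = √(a² + b²) = √(0.02907 + 0.09364) = 0.35029.
True dip = arctan(0.35029) = 19.3°, dipping toward SSE (azimuth ≈ 151°).

19.3°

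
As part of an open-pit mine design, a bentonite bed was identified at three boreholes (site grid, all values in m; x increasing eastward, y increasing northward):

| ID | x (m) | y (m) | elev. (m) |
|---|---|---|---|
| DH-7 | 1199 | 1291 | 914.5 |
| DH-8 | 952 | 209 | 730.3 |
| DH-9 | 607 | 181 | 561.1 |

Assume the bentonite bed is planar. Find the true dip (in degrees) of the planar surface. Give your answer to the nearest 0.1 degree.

26.1°

Two edge vectors: DH-7→DH-8 = (-247, -1082, -184.2), DH-7→DH-9 = (-592, -1110, -353.4).
Normal n = (DH-7→DH-8) × (DH-7→DH-9) = (177916.8, 21756.6, -366374).
So ∂z/∂x = −n_x/n_z = 0.48562 and ∂z/∂y = −n_y/n_z = 0.05938.
Gradient magnitude |∇z| = √(a² + b²) = √(0.23582 + 0.00353) = 0.48923.
True dip = arctan(0.48923) = 26.1°, dipping toward W (azimuth ≈ 263°).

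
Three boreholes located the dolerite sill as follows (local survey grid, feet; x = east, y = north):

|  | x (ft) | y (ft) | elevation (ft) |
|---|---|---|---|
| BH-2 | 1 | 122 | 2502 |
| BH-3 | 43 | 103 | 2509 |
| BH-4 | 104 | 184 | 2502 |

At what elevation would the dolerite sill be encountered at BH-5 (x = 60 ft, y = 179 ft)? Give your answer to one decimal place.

Two edge vectors: BH-2→BH-3 = (42, -19, 7), BH-2→BH-4 = (103, 62, 0).
Normal n = (BH-2→BH-3) × (BH-2→BH-4) = (-434, 721, 4561).
So ∂z/∂x = −n_x/n_z = 0.09515 and ∂z/∂y = −n_y/n_z = −0.15808.
Intercept c from BH-2: 2502 − 0.10 + 19.29 = 2521.19.
At (60, 179): z = 5.7 − 28.3 + 2521.19 = 2498.6 ft.

2498.6 ft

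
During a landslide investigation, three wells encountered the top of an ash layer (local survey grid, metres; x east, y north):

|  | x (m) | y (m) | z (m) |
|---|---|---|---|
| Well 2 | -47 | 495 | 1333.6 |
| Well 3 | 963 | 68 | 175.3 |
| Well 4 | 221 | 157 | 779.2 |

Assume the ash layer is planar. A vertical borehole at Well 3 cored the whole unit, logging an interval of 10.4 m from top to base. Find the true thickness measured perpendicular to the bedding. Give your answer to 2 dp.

6.36 m

Two edge vectors: Well 2→Well 3 = (1010, -427, -1158.3), Well 2→Well 4 = (268, -338, -554.4).
Normal n = (Well 2→Well 3) × (Well 2→Well 4) = (-154776.6, 249519.6, -226944).
So ∂z/∂x = −n_x/n_z = −0.68200 and ∂z/∂y = −n_y/n_z = 1.09948.
|∇z| = √(a²+b²) = 1.29382, so dip δ = arctan(1.29382) = 52.30°.
True thickness = vertical thickness × cos δ = 10.4 × cos 52.30° = 6.36 m.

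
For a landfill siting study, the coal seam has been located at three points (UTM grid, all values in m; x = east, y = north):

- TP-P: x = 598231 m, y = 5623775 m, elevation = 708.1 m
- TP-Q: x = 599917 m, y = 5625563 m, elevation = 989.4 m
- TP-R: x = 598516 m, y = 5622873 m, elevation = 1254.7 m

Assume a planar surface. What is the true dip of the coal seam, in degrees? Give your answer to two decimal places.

36.29°

Two edge vectors: TP-P→TP-Q = (1686, 1788, 281.3), TP-P→TP-R = (285, -902, 546.6).
Normal n = (TP-P→TP-Q) × (TP-P→TP-R) = (1231053.4, -841397.1, -2030352).
So ∂z/∂x = −n_x/n_z = 0.60633 and ∂z/∂y = −n_y/n_z = −0.41441.
Gradient magnitude |∇z| = √(a² + b²) = √(0.36763 + 0.17174) = 0.73441.
True dip = arctan(0.73441) = 36.29°, dipping toward NW (azimuth ≈ 304°).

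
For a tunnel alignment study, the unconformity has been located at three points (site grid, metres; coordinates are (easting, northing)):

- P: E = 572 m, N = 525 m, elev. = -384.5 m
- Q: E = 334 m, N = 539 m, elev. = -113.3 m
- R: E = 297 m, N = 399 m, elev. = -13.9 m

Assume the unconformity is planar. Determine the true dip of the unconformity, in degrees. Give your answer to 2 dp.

Let the plane be z = a·E + b·N + c.
Q−P: −238a + 14b = 271.2;  R−P: −275a − 126b = 370.6.
Solving gives a = −1.16318, b = −0.40259.
Gradient magnitude |∇z| = √(a² + b²) = √(1.35298 + 0.16208) = 1.23088.
True dip = arctan(1.23088) = 50.91°, dipping toward ENE (azimuth ≈ 071°).

50.91°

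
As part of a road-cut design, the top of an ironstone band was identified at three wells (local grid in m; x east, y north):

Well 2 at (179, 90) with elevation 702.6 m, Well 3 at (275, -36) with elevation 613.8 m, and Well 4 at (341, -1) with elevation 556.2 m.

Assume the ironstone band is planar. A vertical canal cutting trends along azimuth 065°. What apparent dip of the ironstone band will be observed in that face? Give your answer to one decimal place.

Let the plane be z = a·x + b·y + c.
Well 3−Well 2: 96a − 126b = −88.8;  Well 4−Well 2: 162a − 91b = −146.4.
Solving gives a = −0.88777, b = 0.02837.
Unit vector along 065° is (sin 65°, cos 65°) = (0.9063, 0.4226).
Slope in that direction = a·(0.9063) + b·(0.4226) = −0.79260.
Apparent dip = arctan|0.79260| = 38.4° (true dip is 41.6°, so apparent ≤ true as expected).

38.4°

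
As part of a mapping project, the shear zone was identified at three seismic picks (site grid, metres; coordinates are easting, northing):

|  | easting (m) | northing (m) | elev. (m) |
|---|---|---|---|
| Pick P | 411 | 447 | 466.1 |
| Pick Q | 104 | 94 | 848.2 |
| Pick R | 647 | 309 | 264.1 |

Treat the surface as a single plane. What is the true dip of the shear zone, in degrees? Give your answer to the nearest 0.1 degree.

Two edge vectors: Pick P→Pick Q = (-307, -353, 382.1), Pick P→Pick R = (236, -138, -202).
Normal n = (Pick P→Pick Q) × (Pick P→Pick R) = (124035.8, 28161.6, 125674).
So ∂z/∂easting = −n_x/n_z = −0.98696 and ∂z/∂northing = −n_y/n_z = −0.22408.
Gradient magnitude |∇z| = √(a² + b²) = √(0.97410 + 0.05021) = 1.01208.
True dip = arctan(1.01208) = 45.3°, dipping toward ENE (azimuth ≈ 077°).

45.3°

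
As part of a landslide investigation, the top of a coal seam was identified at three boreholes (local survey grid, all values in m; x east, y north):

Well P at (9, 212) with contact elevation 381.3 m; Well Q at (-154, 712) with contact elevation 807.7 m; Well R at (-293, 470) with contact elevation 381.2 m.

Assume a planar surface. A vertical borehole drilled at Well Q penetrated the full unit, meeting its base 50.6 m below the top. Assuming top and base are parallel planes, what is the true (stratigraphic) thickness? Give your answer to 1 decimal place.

27.4 m

Let the plane be z = a·x + b·y + c.
Well Q−Well P: −163a + 500b = 426.4;  Well R−Well P: −302a + 258b = −0.1.
Solving gives a = 1.01024, b = 1.18214.
|∇z| = √(a²+b²) = 1.55500, so dip δ = arctan(1.55500) = 57.26°.
True thickness = vertical thickness × cos δ = 50.6 × cos 57.26° = 27.4 m.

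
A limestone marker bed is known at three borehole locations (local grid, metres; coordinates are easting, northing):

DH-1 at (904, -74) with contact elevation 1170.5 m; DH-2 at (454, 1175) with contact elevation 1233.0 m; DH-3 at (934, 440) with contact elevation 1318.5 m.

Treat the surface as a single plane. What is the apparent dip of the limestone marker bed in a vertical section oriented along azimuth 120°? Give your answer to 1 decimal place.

20.0°

Let the plane be z = a·easting + b·northing + c.
DH-2−DH-1: −450a + 1249b = 62.5;  DH-3−DH-1: 30a + 514b = 148.
Solving gives a = 0.56824, b = 0.25477.
Unit vector along 120° is (sin 120°, cos 120°) = (0.8660, -0.5000).
Slope in that direction = a·(0.8660) + b·(-0.5000) = 0.36473.
Apparent dip = arctan|0.36473| = 20.0° (true dip is 31.9°, so apparent ≤ true as expected).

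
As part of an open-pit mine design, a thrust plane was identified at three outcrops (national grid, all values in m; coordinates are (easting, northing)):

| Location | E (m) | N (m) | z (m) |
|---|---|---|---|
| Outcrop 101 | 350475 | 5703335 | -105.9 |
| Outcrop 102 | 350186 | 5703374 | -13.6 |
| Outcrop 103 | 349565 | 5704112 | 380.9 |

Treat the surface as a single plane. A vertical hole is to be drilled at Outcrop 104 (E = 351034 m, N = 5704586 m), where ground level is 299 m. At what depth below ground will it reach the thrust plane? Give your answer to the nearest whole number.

186 m

Two edge vectors: Outcrop 101→Outcrop 102 = (-289, 39, 92.3), Outcrop 101→Outcrop 103 = (-910, 777, 486.8).
Normal n = (Outcrop 101→Outcrop 102) × (Outcrop 101→Outcrop 103) = (-52731.9, 56692.2, -189063).
So ∂z/∂E = −n_x/n_z = −0.27891179 and ∂z/∂N = −n_y/n_z = 0.29985878.
Intercept c from Outcrop 101: -105.9 + 97751.61 − 1710195.06 = −1612549.35.
At (351034, 5704586): z_contact = −97907.5 + 1710570.2 − 1612549.35 = 113.3 m.
Depth below ground = 299 − 113.3 = 186 m.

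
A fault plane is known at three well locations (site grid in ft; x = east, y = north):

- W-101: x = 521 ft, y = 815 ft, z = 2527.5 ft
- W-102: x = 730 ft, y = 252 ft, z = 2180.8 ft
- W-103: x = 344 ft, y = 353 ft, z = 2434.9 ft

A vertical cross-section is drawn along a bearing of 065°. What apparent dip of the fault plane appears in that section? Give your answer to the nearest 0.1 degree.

18.0°

Two edge vectors: W-101→W-102 = (209, -563, -346.7), W-101→W-103 = (-177, -462, -92.6).
Normal n = (W-101→W-102) × (W-101→W-103) = (-108041.6, 80719.3, -196209).
So ∂z/∂x = −n_x/n_z = −0.55065 and ∂z/∂y = −n_y/n_z = 0.41139.
Unit vector along 065° is (sin 65°, cos 65°) = (0.9063, 0.4226).
Slope in that direction = a·(0.9063) + b·(0.4226) = −0.32519.
Apparent dip = arctan|0.32519| = 18.0° (true dip is 34.5°, so apparent ≤ true as expected).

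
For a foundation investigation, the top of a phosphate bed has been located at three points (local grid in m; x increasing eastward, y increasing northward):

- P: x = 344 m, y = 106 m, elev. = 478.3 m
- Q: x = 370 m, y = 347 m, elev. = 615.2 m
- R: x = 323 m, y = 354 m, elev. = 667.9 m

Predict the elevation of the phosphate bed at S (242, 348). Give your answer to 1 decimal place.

746.5 m

Two edge vectors: P→Q = (26, 241, 136.9), P→R = (-21, 248, 189.6).
Normal n = (P→Q) × (P→R) = (11742.4, -7804.5, 11509).
So ∂z/∂x = −n_x/n_z = −1.02028 and ∂z/∂y = −n_y/n_z = 0.67812.
Intercept c from P: 478.3 + 350.98 − 71.88 = 757.40.
At (242, 348): z = −246.9 + 236.0 + 757.40 = 746.5 m.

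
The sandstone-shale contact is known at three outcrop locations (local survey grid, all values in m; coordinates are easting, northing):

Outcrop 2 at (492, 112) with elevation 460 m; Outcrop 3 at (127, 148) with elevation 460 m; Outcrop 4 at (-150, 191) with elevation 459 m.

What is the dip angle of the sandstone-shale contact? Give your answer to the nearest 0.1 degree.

Let the plane be z = a·easting + b·northing + c.
Outcrop 3−Outcrop 2: −365a + 36b = 0;  Outcrop 4−Outcrop 2: −642a + 79b = −1.
Solving gives a = −0.00629, b = −0.06378.
Gradient magnitude |∇z| = √(a² + b²) = √(0.00004 + 0.00407) = 0.06409.
True dip = arctan(0.06409) = 3.7°, dipping toward N (azimuth ≈ 006°).

3.7°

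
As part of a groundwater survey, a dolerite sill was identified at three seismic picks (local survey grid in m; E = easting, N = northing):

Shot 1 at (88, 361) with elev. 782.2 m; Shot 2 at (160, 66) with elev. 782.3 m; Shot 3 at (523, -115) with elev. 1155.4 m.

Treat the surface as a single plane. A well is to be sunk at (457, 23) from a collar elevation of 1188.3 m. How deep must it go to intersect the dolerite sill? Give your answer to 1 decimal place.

70.8 m

Two edge vectors: Shot 1→Shot 2 = (72, -295, 0.1), Shot 1→Shot 3 = (435, -476, 373.2).
Normal n = (Shot 1→Shot 2) × (Shot 1→Shot 3) = (-110046.4, -26826.9, 94053).
So ∂z/∂E = −n_x/n_z = 1.17005 and ∂z/∂N = −n_y/n_z = 0.28523.
Intercept c from Shot 1: 782.2 − 102.96 − 102.97 = 576.27.
At (457, 23): z_contact = 534.71 + 6.56 + 576.27 = 1117.54 m.
Depth below ground = 1188.3 − 1117.54 = 70.8 m.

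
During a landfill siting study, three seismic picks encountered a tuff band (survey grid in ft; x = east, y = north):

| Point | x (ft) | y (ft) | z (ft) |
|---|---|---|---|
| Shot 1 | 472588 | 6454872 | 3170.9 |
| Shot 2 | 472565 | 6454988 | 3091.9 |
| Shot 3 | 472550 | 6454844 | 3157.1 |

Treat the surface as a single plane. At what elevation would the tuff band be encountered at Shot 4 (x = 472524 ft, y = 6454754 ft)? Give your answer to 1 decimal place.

Let the plane be z = a·x + b·y + c.
Shot 2−Shot 1: −23a + 116b = −79;  Shot 3−Shot 1: −38a − 28b = −13.8.
Solving gives a = 0.754711006, b = −0.531393508.
Then c = 3170.9 − a·472588 − b·6454872 = 3076580.61.
At (472524, 6454754): z = 356619.1 − 3430014.4 + 3076580.61 = 3185.3 ft.

3185.3 ft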